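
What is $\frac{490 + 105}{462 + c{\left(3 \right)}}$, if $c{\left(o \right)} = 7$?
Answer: $\frac{85}{67} \approx 1.2687$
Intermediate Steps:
$\frac{490 + 105}{462 + c{\left(3 \right)}} = \frac{490 + 105}{462 + 7} = \frac{595}{469} = 595 \cdot \frac{1}{469} = \frac{85}{67}$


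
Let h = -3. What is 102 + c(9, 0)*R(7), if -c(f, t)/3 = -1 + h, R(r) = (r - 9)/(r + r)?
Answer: 702/7 ≈ 100.29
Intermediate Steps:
R(r) = (-9 + r)/(2*r) (R(r) = (-9 + r)/((2*r)) = (-9 + r)*(1/(2*r)) = (-9 + r)/(2*r))
c(f, t) = 12 (c(f, t) = -3*(-1 - 3) = -3*(-4) = 12)
102 + c(9, 0)*R(7) = 102 + 12*((½)*(-9 + 7)/7) = 102 + 12*((½)*(⅐)*(-2)) = 102 + 12*(-⅐) = 102 - 12/7 = 702/7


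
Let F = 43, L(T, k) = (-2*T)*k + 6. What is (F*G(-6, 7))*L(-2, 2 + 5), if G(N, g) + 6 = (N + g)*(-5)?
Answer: -16082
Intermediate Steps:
L(T, k) = 6 - 2*T*k (L(T, k) = -2*T*k + 6 = 6 - 2*T*k)
G(N, g) = -6 - 5*N - 5*g (G(N, g) = -6 + (N + g)*(-5) = -6 + (-5*N - 5*g) = -6 - 5*N - 5*g)
(F*G(-6, 7))*L(-2, 2 + 5) = (43*(-6 - 5*(-6) - 5*7))*(6 - 2*(-2)*(2 + 5)) = (43*(-6 + 30 - 35))*(6 - 2*(-2)*7) = (43*(-11))*(6 + 28) = -473*34 = -16082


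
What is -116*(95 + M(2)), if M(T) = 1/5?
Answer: -55216/5 ≈ -11043.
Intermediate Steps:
M(T) = 1/5
-116*(95 + M(2)) = -116*(95 + 1/5) = -116*476/5 = -55216/5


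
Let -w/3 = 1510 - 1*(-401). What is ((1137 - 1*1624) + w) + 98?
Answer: -6122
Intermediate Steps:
w = -5733 (w = -3*(1510 - 1*(-401)) = -3*(1510 + 401) = -3*1911 = -5733)
((1137 - 1*1624) + w) + 98 = ((1137 - 1*1624) - 5733) + 98 = ((1137 - 1624) - 5733) + 98 = (-487 - 5733) + 98 = -6220 + 98 = -6122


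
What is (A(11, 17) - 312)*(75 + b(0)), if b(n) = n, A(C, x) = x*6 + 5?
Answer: -15375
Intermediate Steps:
A(C, x) = 5 + 6*x (A(C, x) = 6*x + 5 = 5 + 6*x)
(A(11, 17) - 312)*(75 + b(0)) = ((5 + 6*17) - 312)*(75 + 0) = ((5 + 102) - 312)*75 = (107 - 312)*75 = -205*75 = -15375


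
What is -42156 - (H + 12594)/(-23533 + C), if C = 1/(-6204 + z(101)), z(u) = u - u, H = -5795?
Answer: -6154680407352/145998733 ≈ -42156.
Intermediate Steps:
z(u) = 0
C = -1/6204 (C = 1/(-6204 + 0) = 1/(-6204) = -1/6204 ≈ -0.00016119)
-42156 - (H + 12594)/(-23533 + C) = -42156 - (-5795 + 12594)/(-23533 - 1/6204) = -42156 - 6799/(-145998733/6204) = -42156 - 6799*(-6204)/145998733 = -42156 - 1*(-42180996/145998733) = -42156 + 42180996/145998733 = -6154680407352/145998733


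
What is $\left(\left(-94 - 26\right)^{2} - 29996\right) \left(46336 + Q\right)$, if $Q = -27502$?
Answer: $-293735064$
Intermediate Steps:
$\left(\left(-94 - 26\right)^{2} - 29996\right) \left(46336 + Q\right) = \left(\left(-94 - 26\right)^{2} - 29996\right) \left(46336 - 27502\right) = \left(\left(-120\right)^{2} - 29996\right) 18834 = \left(14400 - 29996\right) 18834 = \left(-15596\right) 18834 = -293735064$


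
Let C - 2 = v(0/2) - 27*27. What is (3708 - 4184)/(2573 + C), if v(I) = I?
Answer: -238/923 ≈ -0.25785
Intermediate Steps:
C = -727 (C = 2 + (0/2 - 27*27) = 2 + (0*(1/2) - 729) = 2 + (0 - 729) = 2 - 729 = -727)
(3708 - 4184)/(2573 + C) = (3708 - 4184)/(2573 - 727) = -476/1846 = -476*1/1846 = -238/923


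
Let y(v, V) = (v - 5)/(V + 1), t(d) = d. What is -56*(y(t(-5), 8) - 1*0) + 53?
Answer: 1037/9 ≈ 115.22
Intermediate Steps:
y(v, V) = (-5 + v)/(1 + V)
-56*(y(t(-5), 8) - 1*0) + 53 = -56*((-5 - 5)/(1 + 8) - 1*0) + 53 = -56*(-10/9 + 0) + 53 = -56*(-10/9) + 53 = 560/9 + 53 = 1037/9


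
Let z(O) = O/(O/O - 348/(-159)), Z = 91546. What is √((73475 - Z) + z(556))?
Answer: 3*I*√336059/13 ≈ 133.78*I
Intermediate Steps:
z(O) = 53*O/169 (z(O) = O/(1 - 348*(-1/159)) = O/(1 + 116/53) = O/(169/53) = O*(53/169) = 53*O/169)
√((73475 - Z) + z(556)) = √((73475 - 1*91546) + (53/169)*556) = √((73475 - 91546) + 29468/169) = √(-18071 + 29468/169) = √(-3024531/169) = 3*I*√336059/13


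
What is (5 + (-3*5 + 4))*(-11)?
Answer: 66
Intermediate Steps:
(5 + (-3*5 + 4))*(-11) = (5 + (-15 + 4))*(-11) = (5 - 11)*(-11) = -6*(-11) = 66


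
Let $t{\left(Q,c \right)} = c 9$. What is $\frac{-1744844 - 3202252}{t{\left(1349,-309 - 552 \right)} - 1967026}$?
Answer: $\frac{449736}{179525} \approx 2.5051$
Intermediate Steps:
$t{\left(Q,c \right)} = 9 c$
$\frac{-1744844 - 3202252}{t{\left(1349,-309 - 552 \right)} - 1967026} = \frac{-1744844 - 3202252}{9 \left(-309 - 552\right) - 1967026} = - \frac{4947096}{9 \left(-861\right) - 1967026} = - \frac{4947096}{-7749 - 1967026} = - \frac{4947096}{-1974775} = \left(-4947096\right) \left(- \frac{1}{1974775}\right) = \frac{449736}{179525}$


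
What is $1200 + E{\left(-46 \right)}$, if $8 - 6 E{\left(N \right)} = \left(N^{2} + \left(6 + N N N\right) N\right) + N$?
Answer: $- \frac{2236021}{3} \approx -7.4534 \cdot 10^{5}$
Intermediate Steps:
$E{\left(N \right)} = \frac{4}{3} - \frac{N}{6} - \frac{N^{2}}{6} - \frac{N \left(6 + N^{3}\right)}{6}$ ($E{\left(N \right)} = \frac{4}{3} - \frac{\left(N^{2} + \left(6 + N N N\right) N\right) + N}{6} = \frac{4}{3} - \frac{\left(N^{2} + \left(6 + N^{2} N\right) N\right) + N}{6} = \frac{4}{3} - \frac{\left(N^{2} + \left(6 + N^{3}\right) N\right) + N}{6} = \frac{4}{3} - \frac{\left(N^{2} + N \left(6 + N^{3}\right)\right) + N}{6} = \frac{4}{3} - \frac{N + N^{2} + N \left(6 + N^{3}\right)}{6} = \frac{4}{3} - \left(\frac{N}{6} + \frac{N^{2}}{6} + \frac{N \left(6 + N^{3}\right)}{6}\right) = \frac{4}{3} - \frac{N}{6} - \frac{N^{2}}{6} - \frac{N \left(6 + N^{3}\right)}{6}$)
$1200 + E{\left(-46 \right)} = 1200 - \left(-55 + \frac{1058}{3} + \frac{2238728}{3}\right) = 1200 + \left(\frac{4}{3} + \frac{161}{3} - \frac{1058}{3} - \frac{2238728}{3}\right) = 1200 - \frac{2239621}{3} = - \frac{2236021}{3}$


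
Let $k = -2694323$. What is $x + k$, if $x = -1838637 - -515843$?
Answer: $-4017117$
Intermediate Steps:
$x = -1322794$ ($x = -1838637 + 515843 = -1322794$)
$x + k = -1322794 - 2694323 = -4017117$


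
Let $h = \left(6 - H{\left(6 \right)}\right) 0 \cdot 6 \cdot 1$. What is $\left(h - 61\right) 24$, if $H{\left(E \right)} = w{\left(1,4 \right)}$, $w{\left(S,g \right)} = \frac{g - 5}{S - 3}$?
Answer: $-1464$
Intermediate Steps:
$w{\left(S,g \right)} = \frac{-5 + g}{-3 + S}$
$H{\left(E \right)} = \frac{1}{2}$ ($H{\left(E \right)} = \frac{-5 + 4}{-3 + 1} = \frac{1}{-2} \left(-1\right) = \left(- \frac{1}{2}\right) \left(-1\right) = \frac{1}{2}$)
$h = 0$ ($h = \left(6 - \frac{1}{2}\right) 0 \cdot 6 \cdot 1 = \left(6 - \frac{1}{2}\right) 0 \cdot 1 = \frac{11}{2} \cdot 0 = 0$)
$\left(h - 61\right) 24 = \left(0 - 61\right) 24 = \left(-61\right) 24 = -1464$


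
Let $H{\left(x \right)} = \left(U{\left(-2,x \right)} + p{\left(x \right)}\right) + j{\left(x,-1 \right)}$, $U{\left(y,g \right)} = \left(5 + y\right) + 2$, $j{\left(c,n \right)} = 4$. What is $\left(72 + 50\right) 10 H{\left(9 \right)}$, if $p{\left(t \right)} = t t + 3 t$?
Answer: $142740$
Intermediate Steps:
$p{\left(t \right)} = t^{2} + 3 t$
$U{\left(y,g \right)} = 7 + y$
$H{\left(x \right)} = 9 + x \left(3 + x\right)$ ($H{\left(x \right)} = \left(\left(7 - 2\right) + x \left(3 + x\right)\right) + 4 = \left(5 + x \left(3 + x\right)\right) + 4 = 9 + x \left(3 + x\right)$)
$\left(72 + 50\right) 10 H{\left(9 \right)} = \left(72 + 50\right) 10 \left(9 + 9 \left(3 + 9\right)\right) = 122 \cdot 10 \left(9 + 9 \cdot 12\right) = 1220 \left(9 + 108\right) = 1220 \cdot 117 = 142740$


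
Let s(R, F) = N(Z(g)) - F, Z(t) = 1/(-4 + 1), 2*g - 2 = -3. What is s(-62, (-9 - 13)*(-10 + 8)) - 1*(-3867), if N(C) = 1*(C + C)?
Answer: 11467/3 ≈ 3822.3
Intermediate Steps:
g = -½ (g = 1 + (½)*(-3) = 1 - 3/2 = -½ ≈ -0.50000)
Z(t) = -⅓ (Z(t) = 1/(-3) = -⅓)
N(C) = 2*C (N(C) = 1*(2*C) = 2*C)
s(R, F) = -⅔ - F (s(R, F) = 2*(-⅓) - F = -⅔ - F)
s(-62, (-9 - 13)*(-10 + 8)) - 1*(-3867) = (-⅔ - (-9 - 13)*(-10 + 8)) - 1*(-3867) = (-⅔ - (-22)*(-2)) + 3867 = (-⅔ - 1*44) + 3867 = (-⅔ - 44) + 3867 = -134/3 + 3867 = 11467/3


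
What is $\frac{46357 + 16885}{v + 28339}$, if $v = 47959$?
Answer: $\frac{31621}{38149} \approx 0.82888$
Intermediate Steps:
$\frac{46357 + 16885}{v + 28339} = \frac{46357 + 16885}{47959 + 28339} = \frac{63242}{76298} = 63242 \cdot \frac{1}{76298} = \frac{31621}{38149}$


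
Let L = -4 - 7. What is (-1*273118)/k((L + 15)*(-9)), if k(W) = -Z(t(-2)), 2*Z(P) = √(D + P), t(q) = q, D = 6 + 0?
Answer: 273118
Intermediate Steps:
D = 6
L = -11
Z(P) = √(6 + P)/2
k(W) = -1 (k(W) = -√(6 - 2)/2 = -√4/2 = -2/2 = -1*1 = -1)
(-1*273118)/k((L + 15)*(-9)) = -1*273118/(-1) = -273118*(-1) = 273118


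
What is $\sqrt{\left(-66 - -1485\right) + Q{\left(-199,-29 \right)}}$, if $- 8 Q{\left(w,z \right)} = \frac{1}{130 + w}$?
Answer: $\frac{\sqrt{108093882}}{276} \approx 37.67$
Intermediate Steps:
$Q{\left(w,z \right)} = - \frac{1}{8 \left(130 + w\right)}$
$\sqrt{\left(-66 - -1485\right) + Q{\left(-199,-29 \right)}} = \sqrt{\left(-66 - -1485\right) - \frac{1}{1040 + 8 \left(-199\right)}} = \sqrt{\left(-66 + 1485\right) - \frac{1}{1040 - 1592}} = \sqrt{1419 - \frac{1}{-552}} = \sqrt{1419 - - \frac{1}{552}} = \sqrt{1419 + \frac{1}{552}} = \sqrt{\frac{783289}{552}} = \frac{\sqrt{108093882}}{276}$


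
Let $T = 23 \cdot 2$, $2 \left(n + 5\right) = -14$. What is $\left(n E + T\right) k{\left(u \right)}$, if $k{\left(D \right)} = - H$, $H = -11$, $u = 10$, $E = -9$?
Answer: $1694$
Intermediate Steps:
$n = -12$ ($n = -5 + \frac{1}{2} \left(-14\right) = -5 - 7 = -12$)
$T = 46$
$k{\left(D \right)} = 11$ ($k{\left(D \right)} = \left(-1\right) \left(-11\right) = 11$)
$\left(n E + T\right) k{\left(u \right)} = \left(\left(-12\right) \left(-9\right) + 46\right) 11 = \left(108 + 46\right) 11 = 154 \cdot 11 = 1694$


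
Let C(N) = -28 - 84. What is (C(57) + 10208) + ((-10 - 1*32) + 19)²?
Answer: 10625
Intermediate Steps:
C(N) = -112
(C(57) + 10208) + ((-10 - 1*32) + 19)² = (-112 + 10208) + ((-10 - 1*32) + 19)² = 10096 + ((-10 - 32) + 19)² = 10096 + (-42 + 19)² = 10096 + (-23)² = 10096 + 529 = 10625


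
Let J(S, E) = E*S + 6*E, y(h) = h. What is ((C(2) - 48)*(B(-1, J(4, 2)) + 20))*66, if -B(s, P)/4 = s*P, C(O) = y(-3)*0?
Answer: -316800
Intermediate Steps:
C(O) = 0 (C(O) = -3*0 = 0)
J(S, E) = 6*E + E*S
B(s, P) = -4*P*s (B(s, P) = -4*s*P = -4*P*s)
((C(2) - 48)*(B(-1, J(4, 2)) + 20))*66 = ((0 - 48)*(-4*2*(6 + 4)*(-1) + 20))*66 = -48*(-4*2*10*(-1) + 20)*66 = -48*(-4*20*(-1) + 20)*66 = -48*(80 + 20)*66 = -48*100*66 = -4800*66 = -316800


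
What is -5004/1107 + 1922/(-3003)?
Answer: -211786/41041 ≈ -5.1604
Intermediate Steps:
-5004/1107 + 1922/(-3003) = -5004*1/1107 + 1922*(-1/3003) = -556/123 - 1922/3003 = -211786/41041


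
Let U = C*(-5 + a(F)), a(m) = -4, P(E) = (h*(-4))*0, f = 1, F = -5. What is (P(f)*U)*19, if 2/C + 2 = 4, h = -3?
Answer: 0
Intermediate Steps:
C = 1 (C = 2/(-2 + 4) = 2/2 = 2*(½) = 1)
P(E) = 0 (P(E) = -3*(-4)*0 = 12*0 = 0)
U = -9 (U = 1*(-5 - 4) = 1*(-9) = -9)
(P(f)*U)*19 = (0*(-9))*19 = 0*19 = 0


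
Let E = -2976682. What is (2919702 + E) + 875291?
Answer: 818311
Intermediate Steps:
(2919702 + E) + 875291 = (2919702 - 2976682) + 875291 = -56980 + 875291 = 818311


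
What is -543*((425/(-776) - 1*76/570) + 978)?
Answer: -2059054733/3880 ≈ -5.3068e+5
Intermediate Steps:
-543*((425/(-776) - 1*76/570) + 978) = -543*((425*(-1/776) - 76*1/570) + 978) = -543*((-425/776 - 2/15) + 978) = -543*(-7927/11640 + 978) = -543*11375993/11640 = -2059054733/3880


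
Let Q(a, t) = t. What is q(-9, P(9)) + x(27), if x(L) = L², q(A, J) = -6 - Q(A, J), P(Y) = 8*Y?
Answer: 651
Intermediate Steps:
q(A, J) = -6 - J
q(-9, P(9)) + x(27) = (-6 - 8*9) + 27² = (-6 - 1*72) + 729 = (-6 - 72) + 729 = -78 + 729 = 651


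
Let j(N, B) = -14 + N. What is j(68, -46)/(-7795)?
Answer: -54/7795 ≈ -0.0069275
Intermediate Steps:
j(68, -46)/(-7795) = (-14 + 68)/(-7795) = 54*(-1/7795) = -54/7795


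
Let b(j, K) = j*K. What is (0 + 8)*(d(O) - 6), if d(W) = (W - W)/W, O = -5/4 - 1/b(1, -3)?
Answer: -48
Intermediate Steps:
b(j, K) = K*j
O = -11/12 (O = -5/4 - 1/((-3*1)) = -5*¼ - 1/(-3) = -5/4 - 1*(-⅓) = -5/4 + ⅓ = -11/12 ≈ -0.91667)
d(W) = 0 (d(W) = 0/W = 0)
(0 + 8)*(d(O) - 6) = (0 + 8)*(0 - 6) = 8*(-6) = -48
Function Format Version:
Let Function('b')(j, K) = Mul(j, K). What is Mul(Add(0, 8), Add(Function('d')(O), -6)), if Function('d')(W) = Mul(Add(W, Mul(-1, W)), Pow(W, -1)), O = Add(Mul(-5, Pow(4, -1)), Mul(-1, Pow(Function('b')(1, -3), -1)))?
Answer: -48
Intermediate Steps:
Function('b')(j, K) = Mul(K, j)
O = Rational(-11, 12) (O = Add(Mul(-5, Pow(4, -1)), Mul(-1, Pow(Mul(-3, 1), -1))) = Add(Mul(-5, Rational(1, 4)), Mul(-1, Pow(-3, -1))) = Add(Rational(-5, 4), Mul(-1, Rational(-1, 3))) = Add(Rational(-5, 4), Rational(1, 3)) = Rational(-11, 12) ≈ -0.91667)
Function('d')(W) = 0 (Function('d')(W) = Mul(0, Pow(W, -1)) = 0)
Mul(Add(0, 8), Add(Function('d')(O), -6)) = Mul(Add(0, 8), Add(0, -6)) = Mul(8, -6) = -48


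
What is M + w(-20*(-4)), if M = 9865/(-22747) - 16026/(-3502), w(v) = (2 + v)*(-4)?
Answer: -12899240920/39829997 ≈ -323.86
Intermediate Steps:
w(v) = -8 - 4*v
M = 164998096/39829997 (M = 9865*(-1/22747) - 16026*(-1/3502) = -9865/22747 + 8013/1751 = 164998096/39829997 ≈ 4.1426)
M + w(-20*(-4)) = 164998096/39829997 + (-8 - (-80)*(-4)) = 164998096/39829997 + (-8 - 4*80) = 164998096/39829997 + (-8 - 320) = 164998096/39829997 - 328 = -12899240920/39829997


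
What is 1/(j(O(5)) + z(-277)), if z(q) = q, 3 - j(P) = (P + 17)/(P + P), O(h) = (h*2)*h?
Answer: -100/27467 ≈ -0.0036407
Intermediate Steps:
O(h) = 2*h² (O(h) = (2*h)*h = 2*h²)
j(P) = 3 - (17 + P)/(2*P) (j(P) = 3 - (P + 17)/(P + P) = 3 - (17 + P)/(2*P))
1/(j(O(5)) + z(-277)) = 1/((-17 + 5*(2*5²))/(2*((2*5²))) - 277) = 1/((-17 + 5*(2*25))/(2*((2*25))) - 277) = 1/((½)*(-17 + 5*50)/50 - 277) = 1/((½)*(1/50)*(-17 + 250) - 277) = 1/((½)*(1/50)*233 - 277) = 1/(233/100 - 277) = 1/(-27467/100) = -100/27467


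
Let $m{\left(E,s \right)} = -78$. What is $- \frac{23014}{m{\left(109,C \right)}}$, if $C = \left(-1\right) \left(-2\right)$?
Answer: $\frac{11507}{39} \approx 295.05$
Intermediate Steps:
$C = 2$
$- \frac{23014}{m{\left(109,C \right)}} = - \frac{23014}{-78} = \left(-23014\right) \left(- \frac{1}{78}\right) = \frac{11507}{39}$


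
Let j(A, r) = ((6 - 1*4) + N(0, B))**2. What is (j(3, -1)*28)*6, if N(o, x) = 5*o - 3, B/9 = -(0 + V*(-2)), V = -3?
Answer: 168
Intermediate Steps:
B = -54 (B = 9*(-(0 - 3*(-2))) = 9*(-(0 + 6)) = 9*(-1*6) = 9*(-6) = -54)
N(o, x) = -3 + 5*o
j(A, r) = 1 (j(A, r) = ((6 - 1*4) + (-3 + 5*0))**2 = ((6 - 4) + (-3 + 0))**2 = (2 - 3)**2 = (-1)**2 = 1)
(j(3, -1)*28)*6 = (1*28)*6 = 28*6 = 168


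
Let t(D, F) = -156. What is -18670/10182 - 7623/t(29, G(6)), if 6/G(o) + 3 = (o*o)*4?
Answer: 12450811/264732 ≈ 47.032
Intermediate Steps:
G(o) = 6/(-3 + 4*o**2) (G(o) = 6/(-3 + (o*o)*4) = 6/(-3 + o**2*4) = 6/(-3 + 4*o**2))
-18670/10182 - 7623/t(29, G(6)) = -18670/10182 - 7623/(-156) = -18670*1/10182 - 7623*(-1/156) = -9335/5091 + 2541/52 = 12450811/264732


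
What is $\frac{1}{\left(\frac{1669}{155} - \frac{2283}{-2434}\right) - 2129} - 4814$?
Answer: $- \frac{3845383231136}{798791619} \approx -4814.0$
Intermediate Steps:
$\frac{1}{\left(\frac{1669}{155} - \frac{2283}{-2434}\right) - 2129} - 4814 = \frac{1}{\left(1669 \cdot \frac{1}{155} - - \frac{2283}{2434}\right) - 2129} - 4814 = \frac{1}{\left(\frac{1669}{155} + \frac{2283}{2434}\right) - 2129} - 4814 = \frac{1}{\frac{4416211}{377270} - 2129} - 4814 = \frac{1}{- \frac{798791619}{377270}} - 4814 = - \frac{377270}{798791619} - 4814 = - \frac{3845383231136}{798791619}$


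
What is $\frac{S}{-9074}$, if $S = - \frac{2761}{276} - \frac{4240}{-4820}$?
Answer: $\frac{606889}{603566184} \approx 0.0010055$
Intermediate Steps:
$S = - \frac{606889}{66516}$ ($S = \left(-2761\right) \frac{1}{276} - - \frac{212}{241} = - \frac{2761}{276} + \frac{212}{241} = - \frac{606889}{66516} \approx -9.124$)
$\frac{S}{-9074} = - \frac{606889}{66516 \left(-9074\right)} = \left(- \frac{606889}{66516}\right) \left(- \frac{1}{9074}\right) = \frac{606889}{603566184}$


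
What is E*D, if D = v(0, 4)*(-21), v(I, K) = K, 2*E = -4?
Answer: 168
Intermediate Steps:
E = -2 (E = (½)*(-4) = -2)
D = -84 (D = 4*(-21) = -84)
E*D = -2*(-84) = 168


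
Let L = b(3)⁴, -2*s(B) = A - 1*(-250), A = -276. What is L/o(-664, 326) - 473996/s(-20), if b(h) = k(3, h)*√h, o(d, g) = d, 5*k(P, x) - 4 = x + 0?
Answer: -196708620917/5395000 ≈ -36461.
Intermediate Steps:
k(P, x) = ⅘ + x/5 (k(P, x) = ⅘ + (x + 0)/5 = ⅘ + x/5)
b(h) = √h*(⅘ + h/5) (b(h) = (⅘ + h/5)*√h = √h*(⅘ + h/5))
s(B) = 13 (s(B) = -(-276 - 1*(-250))/2 = -(-276 + 250)/2 = -½*(-26) = 13)
L = 21609/625 (L = (√3*(4 + 3)/5)⁴ = ((⅕)*√3*7)⁴ = (7*√3/5)⁴ = 21609/625 ≈ 34.574)
L/o(-664, 326) - 473996/s(-20) = (21609/625)/(-664) - 473996/13 = (21609/625)*(-1/664) - 473996*1/13 = -21609/415000 - 473996/13 = -196708620917/5395000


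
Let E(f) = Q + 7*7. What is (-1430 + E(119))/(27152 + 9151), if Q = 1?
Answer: -460/12101 ≈ -0.038013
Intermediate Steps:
E(f) = 50 (E(f) = 1 + 7*7 = 1 + 49 = 50)
(-1430 + E(119))/(27152 + 9151) = (-1430 + 50)/(27152 + 9151) = -1380/36303 = -1380*1/36303 = -460/12101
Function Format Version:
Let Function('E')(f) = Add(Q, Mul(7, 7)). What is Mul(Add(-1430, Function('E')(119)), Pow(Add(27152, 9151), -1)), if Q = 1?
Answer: Rational(-460, 12101) ≈ -0.038013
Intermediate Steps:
Function('E')(f) = 50 (Function('E')(f) = Add(1, Mul(7, 7)) = Add(1, 49) = 50)
Mul(Add(-1430, Function('E')(119)), Pow(Add(27152, 9151), -1)) = Mul(Add(-1430, 50), Pow(Add(27152, 9151), -1)) = Mul(-1380, Pow(36303, -1)) = Mul(-1380, Rational(1, 36303)) = Rational(-460, 12101)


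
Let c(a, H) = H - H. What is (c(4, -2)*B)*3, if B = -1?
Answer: 0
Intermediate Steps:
c(a, H) = 0
(c(4, -2)*B)*3 = (0*(-1))*3 = 0*3 = 0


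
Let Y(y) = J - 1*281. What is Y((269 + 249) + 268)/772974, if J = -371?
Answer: -326/386487 ≈ -0.00084350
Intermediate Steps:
Y(y) = -652 (Y(y) = -371 - 1*281 = -371 - 281 = -652)
Y((269 + 249) + 268)/772974 = -652/772974 = -652*1/772974 = -326/386487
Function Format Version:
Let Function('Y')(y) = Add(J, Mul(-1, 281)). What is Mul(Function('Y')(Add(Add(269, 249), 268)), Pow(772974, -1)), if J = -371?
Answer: Rational(-326, 386487) ≈ -0.00084350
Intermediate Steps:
Function('Y')(y) = -652 (Function('Y')(y) = Add(-371, Mul(-1, 281)) = Add(-371, -281) = -652)
Mul(Function('Y')(Add(Add(269, 249), 268)), Pow(772974, -1)) = Mul(-652, Pow(772974, -1)) = Mul(-652, Rational(1, 772974)) = Rational(-326, 386487)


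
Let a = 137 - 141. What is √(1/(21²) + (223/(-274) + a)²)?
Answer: √767309677/5754 ≈ 4.8141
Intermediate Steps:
a = -4
√(1/(21²) + (223/(-274) + a)²) = √(1/(21²) + (223/(-274) - 4)²) = √(1/441 + (223*(-1/274) - 4)²) = √(1/441 + (-223/274 - 4)²) = √(1/441 + (-1319/274)²) = √(1/441 + 1739761/75076) = √(767309677/33108516) = √767309677/5754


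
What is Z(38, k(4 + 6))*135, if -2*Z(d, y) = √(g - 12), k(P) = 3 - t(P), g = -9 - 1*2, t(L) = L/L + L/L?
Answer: -135*I*√23/2 ≈ -323.72*I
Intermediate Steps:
t(L) = 2 (t(L) = 1 + 1 = 2)
g = -11 (g = -9 - 2 = -11)
k(P) = 1 (k(P) = 3 - 1*2 = 3 - 2 = 1)
Z(d, y) = -I*√23/2 (Z(d, y) = -√(-11 - 12)/2 = -I*√23/2)
Z(38, k(4 + 6))*135 = -I*√23/2*135 = -135*I*√23/2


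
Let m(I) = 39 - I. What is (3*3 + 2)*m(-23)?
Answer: 682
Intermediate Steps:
(3*3 + 2)*m(-23) = (3*3 + 2)*(39 - 1*(-23)) = (9 + 2)*(39 + 23) = 11*62 = 682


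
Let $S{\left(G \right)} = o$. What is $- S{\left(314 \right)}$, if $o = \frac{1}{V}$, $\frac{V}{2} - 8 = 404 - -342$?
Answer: $- \frac{1}{1508} \approx -0.00066313$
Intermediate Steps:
$V = 1508$ ($V = 16 + 2 \left(404 - -342\right) = 16 + 2 \left(404 + 342\right) = 16 + 2 \cdot 746 = 16 + 1492 = 1508$)
$o = \frac{1}{1508} \approx 0.00066313$
$S{\left(G \right)} = \frac{1}{1508}$
$- S{\left(314 \right)} = \left(-1\right) \frac{1}{1508} = - \frac{1}{1508}$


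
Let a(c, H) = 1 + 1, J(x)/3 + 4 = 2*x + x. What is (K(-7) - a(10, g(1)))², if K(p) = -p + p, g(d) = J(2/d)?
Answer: 4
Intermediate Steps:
J(x) = -12 + 9*x (J(x) = -12 + 3*(2*x + x) = -12 + 3*(3*x) = -12 + 9*x)
g(d) = -12 + 18/d (g(d) = -12 + 9*(2/d) = -12 + 18/d)
K(p) = 0
a(c, H) = 2
(K(-7) - a(10, g(1)))² = (0 - 1*2)² = (0 - 2)² = (-2)² = 4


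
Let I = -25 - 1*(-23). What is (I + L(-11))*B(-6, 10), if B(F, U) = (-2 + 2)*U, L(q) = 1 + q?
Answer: 0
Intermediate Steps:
B(F, U) = 0 (B(F, U) = 0*U = 0)
I = -2 (I = -25 + 23 = -2)
(I + L(-11))*B(-6, 10) = (-2 + (1 - 11))*0 = (-2 - 10)*0 = -12*0 = 0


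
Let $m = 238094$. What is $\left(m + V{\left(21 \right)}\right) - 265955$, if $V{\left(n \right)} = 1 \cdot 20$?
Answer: $-27841$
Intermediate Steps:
$V{\left(n \right)} = 20$
$\left(m + V{\left(21 \right)}\right) - 265955 = \left(238094 + 20\right) - 265955 = 238114 - 265955 = -27841$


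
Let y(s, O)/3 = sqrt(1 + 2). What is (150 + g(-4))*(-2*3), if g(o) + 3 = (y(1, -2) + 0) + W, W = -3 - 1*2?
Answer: -852 - 18*sqrt(3) ≈ -883.18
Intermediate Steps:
y(s, O) = 3*sqrt(3) (y(s, O) = 3*sqrt(1 + 2) = 3*sqrt(3))
W = -5 (W = -3 - 2 = -5)
g(o) = -8 + 3*sqrt(3) (g(o) = -3 + ((3*sqrt(3) + 0) - 5) = -3 + (3*sqrt(3) - 5) = -3 + (-5 + 3*sqrt(3)) = -8 + 3*sqrt(3))
(150 + g(-4))*(-2*3) = (150 + (-8 + 3*sqrt(3)))*(-2*3) = (142 + 3*sqrt(3))*(-6) = -852 - 18*sqrt(3)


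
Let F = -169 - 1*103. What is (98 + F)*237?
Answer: -41238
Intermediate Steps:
F = -272 (F = -169 - 103 = -272)
(98 + F)*237 = (98 - 272)*237 = -174*237 = -41238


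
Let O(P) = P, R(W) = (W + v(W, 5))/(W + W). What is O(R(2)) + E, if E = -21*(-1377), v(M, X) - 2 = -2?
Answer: 57835/2 ≈ 28918.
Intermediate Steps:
v(M, X) = 0 (v(M, X) = 2 - 2 = 0)
R(W) = ½ (R(W) = (W + 0)/(W + W) = W/((2*W)) = W*(1/(2*W)) = ½)
E = 28917
O(R(2)) + E = ½ + 28917 = 57835/2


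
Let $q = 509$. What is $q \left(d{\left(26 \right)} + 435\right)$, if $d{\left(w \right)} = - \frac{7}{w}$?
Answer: $\frac{5753227}{26} \approx 2.2128 \cdot 10^{5}$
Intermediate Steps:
$q \left(d{\left(26 \right)} + 435\right) = 509 \left(- \frac{7}{26} + 435\right) = 509 \cdot \frac{11303}{26} = \frac{5753227}{26}$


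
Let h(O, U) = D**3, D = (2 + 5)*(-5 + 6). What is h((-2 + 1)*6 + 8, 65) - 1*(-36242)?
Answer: 36585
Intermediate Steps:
D = 7 (D = 7*1 = 7)
h(O, U) = 343 (h(O, U) = 7**3 = 343)
h((-2 + 1)*6 + 8, 65) - 1*(-36242) = 343 - 1*(-36242) = 343 + 36242 = 36585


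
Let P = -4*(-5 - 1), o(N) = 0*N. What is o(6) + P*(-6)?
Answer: -144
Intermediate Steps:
o(N) = 0
P = 24 (P = -4*(-6) = 24)
o(6) + P*(-6) = 0 + 24*(-6) = 0 - 144 = -144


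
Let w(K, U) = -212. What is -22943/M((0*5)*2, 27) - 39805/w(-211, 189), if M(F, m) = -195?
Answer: 12625891/41340 ≈ 305.42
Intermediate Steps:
-22943/M((0*5)*2, 27) - 39805/w(-211, 189) = -22943/(-195) - 39805/(-212) = -22943*(-1/195) - 39805*(-1/212) = 22943/195 + 39805/212 = 12625891/41340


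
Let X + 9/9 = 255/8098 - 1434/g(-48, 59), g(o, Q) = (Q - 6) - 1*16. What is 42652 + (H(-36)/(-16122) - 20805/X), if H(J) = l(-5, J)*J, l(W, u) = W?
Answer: 18916057715264/438118037 ≈ 43176.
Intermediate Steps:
g(o, Q) = -22 + Q (g(o, Q) = (-6 + Q) - 16 = -22 + Q)
X = -11902723/299626 (X = -1 + (255/8098 - 1434/(-22 + 59)) = -1 + (255*(1/8098) - 1434/37) = -1 + (255/8098 - 1434*1/37) = -1 + (255/8098 - 1434/37) = -1 - 11603097/299626 = -11902723/299626 ≈ -39.725)
H(J) = -5*J
42652 + (H(-36)/(-16122) - 20805/X) = 42652 + (-5*(-36)/(-16122) - 20805/(-11902723/299626)) = 42652 + (180*(-1/16122) - 20805*(-299626/11902723)) = 42652 + (-30/2687 + 85393410/163051) = 42652 + 229447201140/438118037 = 18916057715264/438118037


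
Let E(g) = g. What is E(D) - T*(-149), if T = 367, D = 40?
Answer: 54723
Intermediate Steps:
E(D) - T*(-149) = 40 - 367*(-149) = 40 - 1*(-54683) = 40 + 54683 = 54723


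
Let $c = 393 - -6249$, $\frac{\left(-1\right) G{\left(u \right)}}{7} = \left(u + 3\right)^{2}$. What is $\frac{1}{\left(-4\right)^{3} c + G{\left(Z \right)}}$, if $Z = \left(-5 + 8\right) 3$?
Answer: $- \frac{1}{426096} \approx -2.3469 \cdot 10^{-6}$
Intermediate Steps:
$Z = 9$ ($Z = 3 \cdot 3 = 9$)
$G{\left(u \right)} = - 7 \left(3 + u\right)^{2}$ ($G{\left(u \right)} = - 7 \left(u + 3\right)^{2} = - 7 \left(3 + u\right)^{2}$)
$c = 6642$ ($c = 393 + 6249 = 6642$)
$\frac{1}{\left(-4\right)^{3} c + G{\left(Z \right)}} = \frac{1}{\left(-4\right)^{3} \cdot 6642 - 7 \left(3 + 9\right)^{2}} = \frac{1}{\left(-64\right) 6642 - 7 \cdot 12^{2}} = \frac{1}{-425088 - 1008} = \frac{1}{-426096} = - \frac{1}{426096}$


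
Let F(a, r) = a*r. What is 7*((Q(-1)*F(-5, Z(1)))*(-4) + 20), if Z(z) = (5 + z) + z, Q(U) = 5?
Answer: 5040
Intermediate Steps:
Z(z) = 5 + 2*z
7*((Q(-1)*F(-5, Z(1)))*(-4) + 20) = 7*((5*(-5*(5 + 2*1)))*(-4) + 20) = 7*((5*(-5*(5 + 2)))*(-4) + 20) = 7*((5*(-5*7))*(-4) + 20) = 7*((5*(-35))*(-4) + 20) = 7*(-175*(-4) + 20) = 7*(700 + 20) = 7*720 = 5040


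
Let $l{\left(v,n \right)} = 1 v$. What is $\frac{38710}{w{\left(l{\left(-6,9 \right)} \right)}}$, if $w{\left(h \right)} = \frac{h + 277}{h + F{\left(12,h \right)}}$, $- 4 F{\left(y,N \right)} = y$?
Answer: $- \frac{348390}{271} \approx -1285.6$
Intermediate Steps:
$F{\left(y,N \right)} = - \frac{y}{4}$
$l{\left(v,n \right)} = v$
$w{\left(h \right)} = \frac{277 + h}{-3 + h}$ ($w{\left(h \right)} = \frac{h + 277}{h - 3} = \frac{277 + h}{h - 3} = \frac{277 + h}{-3 + h}$)
$\frac{38710}{w{\left(l{\left(-6,9 \right)} \right)}} = \frac{38710}{\frac{1}{-3 - 6} \left(277 - 6\right)} = \frac{38710}{\frac{1}{-9} \cdot 271} = \frac{38710}{\left(- \frac{1}{9}\right) 271} = \frac{38710}{- \frac{271}{9}} = 38710 \left(- \frac{9}{271}\right) = - \frac{348390}{271}$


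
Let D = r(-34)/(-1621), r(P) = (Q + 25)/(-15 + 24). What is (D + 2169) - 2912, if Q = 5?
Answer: -3613219/4863 ≈ -743.00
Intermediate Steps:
r(P) = 10/3 (r(P) = (5 + 25)/(-15 + 24) = 30/9 = 30*(⅑) = 10/3)
D = -10/4863 (D = (10/3)/(-1621) = (10/3)*(-1/1621) = -10/4863 ≈ -0.0020563)
(D + 2169) - 2912 = (-10/4863 + 2169) - 2912 = 10547837/4863 - 2912 = -3613219/4863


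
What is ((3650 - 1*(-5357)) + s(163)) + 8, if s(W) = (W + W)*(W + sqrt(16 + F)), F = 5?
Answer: 62153 + 326*sqrt(21) ≈ 63647.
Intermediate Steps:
s(W) = 2*W*(W + sqrt(21)) (s(W) = (W + W)*(W + sqrt(16 + 5)) = (2*W)*(W + sqrt(21)) = 2*W*(W + sqrt(21)))
((3650 - 1*(-5357)) + s(163)) + 8 = ((3650 - 1*(-5357)) + 2*163*(163 + sqrt(21))) + 8 = ((3650 + 5357) + (53138 + 326*sqrt(21))) + 8 = (9007 + (53138 + 326*sqrt(21))) + 8 = (62145 + 326*sqrt(21)) + 8 = 62153 + 326*sqrt(21)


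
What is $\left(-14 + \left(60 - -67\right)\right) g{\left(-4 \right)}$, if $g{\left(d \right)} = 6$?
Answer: $678$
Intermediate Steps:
$\left(-14 + \left(60 - -67\right)\right) g{\left(-4 \right)} = \left(-14 + \left(60 - -67\right)\right) 6 = \left(-14 + \left(60 + 67\right)\right) 6 = \left(-14 + 127\right) 6 = 113 \cdot 6 = 678$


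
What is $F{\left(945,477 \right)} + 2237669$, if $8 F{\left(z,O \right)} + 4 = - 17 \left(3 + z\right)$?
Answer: $2235654$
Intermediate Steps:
$F{\left(z,O \right)} = - \frac{55}{8} - \frac{17 z}{8}$ ($F{\left(z,O \right)} = - \frac{1}{2} + \frac{\left(-17\right) \left(3 + z\right)}{8} = - \frac{1}{2} + \frac{-51 - 17 z}{8} = - \frac{1}{2} - \left(\frac{51}{8} + \frac{17 z}{8}\right) = - \frac{55}{8} - \frac{17 z}{8}$)
$F{\left(945,477 \right)} + 2237669 = \left(- \frac{55}{8} - \frac{16065}{8}\right) + 2237669 = -2015 + 2237669 = 2235654$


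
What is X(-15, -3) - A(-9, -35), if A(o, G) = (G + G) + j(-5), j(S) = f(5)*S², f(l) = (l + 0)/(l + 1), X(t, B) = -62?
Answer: -77/6 ≈ -12.833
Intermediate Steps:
f(l) = l/(1 + l)
j(S) = 5*S²/6 (j(S) = (5/(1 + 5))*S² = (5/6)*S² = (5*(⅙))*S² = 5*S²/6)
A(o, G) = 125/6 + 2*G (A(o, G) = (G + G) + (⅚)*(-5)² = 2*G + (⅚)*25 = 2*G + 125/6 = 125/6 + 2*G)
X(-15, -3) - A(-9, -35) = -62 - (125/6 + 2*(-35)) = -62 - (125/6 - 70) = -62 - 1*(-295/6) = -62 + 295/6 = -77/6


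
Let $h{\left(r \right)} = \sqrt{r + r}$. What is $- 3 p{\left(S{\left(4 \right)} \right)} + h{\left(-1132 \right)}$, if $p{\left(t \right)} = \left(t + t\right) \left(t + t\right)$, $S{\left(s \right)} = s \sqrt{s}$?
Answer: $-768 + 2 i \sqrt{566} \approx -768.0 + 47.581 i$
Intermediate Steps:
$S{\left(s \right)} = s^{\frac{3}{2}}$
$p{\left(t \right)} = 4 t^{2}$ ($p{\left(t \right)} = 2 t 2 t = 4 t^{2}$)
$h{\left(r \right)} = \sqrt{2} \sqrt{r}$ ($h{\left(r \right)} = \sqrt{2 r} = \sqrt{2} \sqrt{r}$)
$- 3 p{\left(S{\left(4 \right)} \right)} + h{\left(-1132 \right)} = - 3 \cdot 4 \left(4^{\frac{3}{2}}\right)^{2} + \sqrt{2} \sqrt{-1132} = - 3 \cdot 4 \cdot 8^{2} + \sqrt{2} \cdot 2 i \sqrt{283} = - 3 \cdot 4 \cdot 64 + 2 i \sqrt{566} = \left(-3\right) 256 + 2 i \sqrt{566} = -768 + 2 i \sqrt{566}$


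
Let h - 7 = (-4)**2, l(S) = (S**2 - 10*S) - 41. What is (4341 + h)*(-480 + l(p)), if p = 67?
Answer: 14392472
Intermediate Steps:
l(S) = -41 + S**2 - 10*S
h = 23 (h = 7 + (-4)**2 = 7 + 16 = 23)
(4341 + h)*(-480 + l(p)) = (4341 + 23)*(-480 + (-41 + 67**2 - 10*67)) = 4364*(-480 + (-41 + 4489 - 670)) = 4364*(-480 + 3778) = 4364*3298 = 14392472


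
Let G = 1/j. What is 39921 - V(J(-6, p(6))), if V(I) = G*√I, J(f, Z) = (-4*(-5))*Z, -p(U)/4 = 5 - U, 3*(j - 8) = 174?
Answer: 39921 - 2*√5/33 ≈ 39921.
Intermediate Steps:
j = 66 (j = 8 + (⅓)*174 = 8 + 58 = 66)
p(U) = -20 + 4*U (p(U) = -4*(5 - U) = -20 + 4*U)
J(f, Z) = 20*Z
G = 1/66 ≈ 0.015152
V(I) = √I/66
39921 - V(J(-6, p(6))) = 39921 - √(20*(-20 + 4*6))/66 = 39921 - √(20*(-20 + 24))/66 = 39921 - √(20*4)/66 = 39921 - √80/66 = 39921 - 4*√5/66 = 39921 - 2*√5/33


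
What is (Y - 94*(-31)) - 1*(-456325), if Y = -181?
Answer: 459058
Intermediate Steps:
(Y - 94*(-31)) - 1*(-456325) = (-181 - 94*(-31)) - 1*(-456325) = (-181 + 2914) + 456325 = 2733 + 456325 = 459058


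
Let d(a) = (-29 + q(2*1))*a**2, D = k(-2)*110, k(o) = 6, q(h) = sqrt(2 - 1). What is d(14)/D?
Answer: -1372/165 ≈ -8.3152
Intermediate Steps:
q(h) = 1 (q(h) = sqrt(1) = 1)
D = 660 (D = 6*110 = 660)
d(a) = -28*a**2 (d(a) = (-29 + 1)*a**2 = -28*a**2)
d(14)/D = -28*14**2/660 = -28*196*(1/660) = -5488*1/660 = -1372/165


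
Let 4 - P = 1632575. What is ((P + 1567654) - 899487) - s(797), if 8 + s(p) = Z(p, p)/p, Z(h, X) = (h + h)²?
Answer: -967584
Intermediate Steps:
P = -1632571 (P = 4 - 1*1632575 = 4 - 1632575 = -1632571)
Z(h, X) = 4*h² (Z(h, X) = (2*h)² = 4*h²)
s(p) = -8 + 4*p (s(p) = -8 + (4*p²)/p = -8 + 4*p)
((P + 1567654) - 899487) - s(797) = ((-1632571 + 1567654) - 899487) - (-8 + 4*797) = (-64917 - 899487) - (-8 + 3188) = -964404 - 1*3180 = -964404 - 3180 = -967584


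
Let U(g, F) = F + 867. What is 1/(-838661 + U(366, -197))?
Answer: -1/837991 ≈ -1.1933e-6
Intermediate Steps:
U(g, F) = 867 + F
1/(-838661 + U(366, -197)) = 1/(-838661 + (867 - 197)) = 1/(-838661 + 670) = 1/(-837991) = -1/837991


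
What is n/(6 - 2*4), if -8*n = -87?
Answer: -87/16 ≈ -5.4375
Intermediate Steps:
n = 87/8 (n = -⅛*(-87) = 87/8 ≈ 10.875)
n/(6 - 2*4) = 87/(8*(6 - 2*4)) = 87/(8*(6 - 8)) = (87/8)/(-2) = (87/8)*(-½) = -87/16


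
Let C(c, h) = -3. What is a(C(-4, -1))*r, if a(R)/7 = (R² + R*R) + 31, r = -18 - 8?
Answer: -8918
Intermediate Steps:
r = -26
a(R) = 217 + 14*R² (a(R) = 7*((R² + R*R) + 31) = 7*((R² + R²) + 31) = 7*(2*R² + 31) = 7*(31 + 2*R²) = 217 + 14*R²)
a(C(-4, -1))*r = (217 + 14*(-3)²)*(-26) = (217 + 14*9)*(-26) = (217 + 126)*(-26) = 343*(-26) = -8918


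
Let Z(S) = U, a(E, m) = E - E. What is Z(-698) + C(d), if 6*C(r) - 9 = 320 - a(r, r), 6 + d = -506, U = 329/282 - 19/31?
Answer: 1717/31 ≈ 55.387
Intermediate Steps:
U = 103/186 (U = 329*(1/282) - 19*1/31 = 7/6 - 19/31 = 103/186 ≈ 0.55376)
d = -512 (d = -6 - 506 = -512)
a(E, m) = 0
Z(S) = 103/186
C(r) = 329/6 (C(r) = 3/2 + (320 - 1*0)/6 = 3/2 + (320 + 0)/6 = 3/2 + (1/6)*320 = 3/2 + 160/3 = 329/6)
Z(-698) + C(d) = 103/186 + 329/6 = 1717/31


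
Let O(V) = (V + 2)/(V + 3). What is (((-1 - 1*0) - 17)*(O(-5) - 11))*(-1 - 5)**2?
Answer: 6156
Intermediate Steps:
O(V) = (2 + V)/(3 + V)
(((-1 - 1*0) - 17)*(O(-5) - 11))*(-1 - 5)**2 = (((-1 - 1*0) - 17)*((2 - 5)/(3 - 5) - 11))*(-1 - 5)**2 = (((-1 + 0) - 17)*(-3/(-2) - 11))*(-6)**2 = ((-1 - 17)*(-1/2*(-3) - 11))*36 = -18*(3/2 - 11)*36 = -18*(-19/2)*36 = 171*36 = 6156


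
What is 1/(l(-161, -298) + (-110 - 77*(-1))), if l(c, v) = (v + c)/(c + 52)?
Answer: -109/3138 ≈ -0.034736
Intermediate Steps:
l(c, v) = (c + v)/(52 + c)
1/(l(-161, -298) + (-110 - 77*(-1))) = 1/((-161 - 298)/(52 - 161) + (-110 - 77*(-1))) = 1/(-459/(-109) + (-110 + 77)) = 1/(-1/109*(-459) - 33) = 1/(459/109 - 33) = 1/(-3138/109) = -109/3138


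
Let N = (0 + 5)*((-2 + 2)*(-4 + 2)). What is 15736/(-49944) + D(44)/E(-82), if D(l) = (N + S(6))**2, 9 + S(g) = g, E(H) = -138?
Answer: -109211/287178 ≈ -0.38029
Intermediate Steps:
S(g) = -9 + g
N = 0 (N = 5*(0*(-2)) = 5*0 = 0)
D(l) = 9 (D(l) = (0 + (-9 + 6))**2 = (0 - 3)**2 = (-3)**2 = 9)
15736/(-49944) + D(44)/E(-82) = 15736/(-49944) + 9/(-138) = 15736*(-1/49944) + 9*(-1/138) = -1967/6243 - 3/46 = -109211/287178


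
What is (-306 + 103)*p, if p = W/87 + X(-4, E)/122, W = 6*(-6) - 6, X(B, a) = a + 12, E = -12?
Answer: 98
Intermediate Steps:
X(B, a) = 12 + a
W = -42 (W = -36 - 6 = -42)
p = -14/29 (p = -42/87 + (12 - 12)/122 = -42*1/87 + 0*(1/122) = -14/29 + 0 = -14/29 ≈ -0.48276)
(-306 + 103)*p = (-306 + 103)*(-14/29) = -203*(-14/29) = 98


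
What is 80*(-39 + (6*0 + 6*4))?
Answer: -1200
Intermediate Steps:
80*(-39 + (6*0 + 6*4)) = 80*(-39 + (0 + 24)) = 80*(-39 + 24) = 80*(-15) = -1200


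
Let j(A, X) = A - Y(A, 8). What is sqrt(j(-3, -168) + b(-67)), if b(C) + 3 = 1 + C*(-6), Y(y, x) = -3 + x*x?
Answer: 4*sqrt(21) ≈ 18.330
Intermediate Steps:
Y(y, x) = -3 + x**2
b(C) = -2 - 6*C (b(C) = -3 + (1 + C*(-6)) = -3 + (1 - 6*C) = -2 - 6*C)
j(A, X) = -61 + A (j(A, X) = A - (-3 + 8**2) = A - (-3 + 64) = A - 1*61 = A - 61 = -61 + A)
sqrt(j(-3, -168) + b(-67)) = sqrt((-61 - 3) + (-2 - 6*(-67))) = sqrt(-64 + (-2 + 402)) = sqrt(-64 + 400) = sqrt(336) = 4*sqrt(21)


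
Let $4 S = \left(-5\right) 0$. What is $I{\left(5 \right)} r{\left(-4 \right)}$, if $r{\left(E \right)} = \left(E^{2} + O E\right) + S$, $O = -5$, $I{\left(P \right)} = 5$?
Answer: $180$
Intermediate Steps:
$S = 0$ ($S = \frac{\left(-5\right) 0}{4} = \frac{1}{4} \cdot 0 = 0$)
$r{\left(E \right)} = E^{2} - 5 E$ ($r{\left(E \right)} = \left(E^{2} - 5 E\right) + 0 = E^{2} - 5 E$)
$I{\left(5 \right)} r{\left(-4 \right)} = 5 \left(- 4 \left(-5 - 4\right)\right) = 5 \left(\left(-4\right) \left(-9\right)\right) = 5 \cdot 36 = 180$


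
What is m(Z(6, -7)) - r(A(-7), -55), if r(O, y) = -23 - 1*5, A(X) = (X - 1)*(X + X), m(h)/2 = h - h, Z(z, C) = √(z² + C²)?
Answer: 28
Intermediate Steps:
Z(z, C) = √(C² + z²)
m(h) = 0 (m(h) = 2*(h - h) = 2*0 = 0)
A(X) = 2*X*(-1 + X) (A(X) = (-1 + X)*(2*X) = 2*X*(-1 + X))
r(O, y) = -28 (r(O, y) = -23 - 5 = -28)
m(Z(6, -7)) - r(A(-7), -55) = 0 - 1*(-28) = 0 + 28 = 28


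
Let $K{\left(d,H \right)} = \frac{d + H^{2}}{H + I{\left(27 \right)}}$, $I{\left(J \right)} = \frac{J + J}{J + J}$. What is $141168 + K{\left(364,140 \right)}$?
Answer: $\frac{19924652}{141} \approx 1.4131 \cdot 10^{5}$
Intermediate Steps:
$I{\left(J \right)} = 1$ ($I{\left(J \right)} = \frac{2 J}{2 J} = 2 J \frac{1}{2 J} = 1$)
$K{\left(d,H \right)} = \frac{d + H^{2}}{1 + H}$ ($K{\left(d,H \right)} = \frac{d + H^{2}}{H + 1} = \frac{d + H^{2}}{1 + H}$)
$141168 + K{\left(364,140 \right)} = 141168 + \frac{364 + 140^{2}}{1 + 140} = 141168 + \frac{364 + 19600}{141} = 141168 + \frac{1}{141} \cdot 19964 = 141168 + \frac{19964}{141} = \frac{19924652}{141}$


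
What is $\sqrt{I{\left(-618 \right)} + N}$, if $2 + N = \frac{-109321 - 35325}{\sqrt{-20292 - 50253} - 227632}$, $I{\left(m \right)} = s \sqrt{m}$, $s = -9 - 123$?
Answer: $\frac{\sqrt{-3663768457991138200354 - 354411960999595926894852 i \sqrt{618} + 7495034700623974 i \sqrt{70545}}}{51816397969} \approx 40.498 - 40.514 i$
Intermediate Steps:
$s = -132$
$I{\left(m \right)} = - 132 \sqrt{m}$
$N = -2 - \frac{144646}{-227632 + i \sqrt{70545}}$ ($N = -2 + \frac{-109321 - 35325}{\sqrt{-20292 - 50253} - 227632} = -2 - \frac{144646}{\sqrt{-70545} - 227632} = -2 - \frac{144646}{i \sqrt{70545} - 227632} = -2 - \frac{144646}{-227632 + i \sqrt{70545}} \approx -1.3646 + 0.00074143 i$)
$\sqrt{I{\left(-618 \right)} + N} = \sqrt{- 132 \sqrt{-618} - \left(\frac{70706737666}{51816397969} - \frac{144646 i \sqrt{70545}}{51816397969}\right)} = \sqrt{- 132 i \sqrt{618} - \left(\frac{70706737666}{51816397969} - \frac{144646 i \sqrt{70545}}{51816397969}\right)} = \sqrt{- \frac{70706737666}{51816397969} - 132 i \sqrt{618} + \frac{144646 i \sqrt{70545}}{51816397969}}$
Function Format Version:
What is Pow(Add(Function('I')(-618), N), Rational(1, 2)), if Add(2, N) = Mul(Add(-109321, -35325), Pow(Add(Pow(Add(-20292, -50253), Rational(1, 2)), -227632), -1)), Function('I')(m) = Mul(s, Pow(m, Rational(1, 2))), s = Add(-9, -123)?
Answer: Mul(Rational(1, 51816397969), Pow(Add(-3663768457991138200354, Mul(-354411960999595926894852, I, Pow(618, Rational(1, 2))), Mul(7495034700623974, I, Pow(70545, Rational(1, 2)))), Rational(1, 2))) ≈ Add(40.498, Mul(-40.514, I))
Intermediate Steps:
s = -132
Function('I')(m) = Mul(-132, Pow(m, Rational(1, 2)))
N = Add(-2, Mul(-144646, Pow(Add(-227632, Mul(I, Pow(70545, Rational(1, 2)))), -1))) (N = Add(-2, Mul(Add(-109321, -35325), Pow(Add(Pow(Add(-20292, -50253), Rational(1, 2)), -227632), -1))) = Add(-2, Mul(-144646, Pow(Add(Pow(-70545, Rational(1, 2)), -227632), -1))) = Add(-2, Mul(-144646, Pow(Add(Mul(I, Pow(70545, Rational(1, 2))), -227632), -1))) = Add(-2, Mul(-144646, Pow(Add(-227632, Mul(I, Pow(70545, Rational(1, 2)))), -1))) ≈ Add(-1.3646, Mul(0.00074143, I)))
Pow(Add(Function('I')(-618), N), Rational(1, 2)) = Pow(Add(Mul(-132, Pow(-618, Rational(1, 2))), Add(Rational(-70706737666, 51816397969), Mul(Rational(144646, 51816397969), I, Pow(70545, Rational(1, 2))))), Rational(1, 2)) = Pow(Add(Mul(-132, Mul(I, Pow(618, Rational(1, 2)))), Add(Rational(-70706737666, 51816397969), Mul(Rational(144646, 51816397969), I, Pow(70545, Rational(1, 2))))), Rational(1, 2)) = Pow(Add(Mul(-132, I, Pow(618, Rational(1, 2))), Add(Rational(-70706737666, 51816397969), Mul(Rational(144646, 51816397969), I, Pow(70545, Rational(1, 2))))), Rational(1, 2)) = Pow(Add(Rational(-70706737666, 51816397969), Mul(-132, I, Pow(618, Rational(1, 2))), Mul(Rational(144646, 51816397969), I, Pow(70545, Rational(1, 2)))), Rational(1, 2))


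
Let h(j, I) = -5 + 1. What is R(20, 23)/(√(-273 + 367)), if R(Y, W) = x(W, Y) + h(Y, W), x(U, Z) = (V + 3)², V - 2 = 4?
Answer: 77*√94/94 ≈ 7.9419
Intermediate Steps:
h(j, I) = -4
V = 6 (V = 2 + 4 = 6)
x(U, Z) = 81 (x(U, Z) = (6 + 3)² = 9² = 81)
R(Y, W) = 77 (R(Y, W) = 81 - 4 = 77)
R(20, 23)/(√(-273 + 367)) = 77/(√(-273 + 367)) = 77/(√94) = 77*(√94/94) = 77*√94/94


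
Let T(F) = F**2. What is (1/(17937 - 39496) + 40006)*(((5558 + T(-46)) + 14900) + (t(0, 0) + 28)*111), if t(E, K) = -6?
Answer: 21576033654648/21559 ≈ 1.0008e+9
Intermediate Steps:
(1/(17937 - 39496) + 40006)*(((5558 + T(-46)) + 14900) + (t(0, 0) + 28)*111) = (1/(17937 - 39496) + 40006)*(((5558 + (-46)**2) + 14900) + (-6 + 28)*111) = (1/(-21559) + 40006)*(((5558 + 2116) + 14900) + 22*111) = (-1/21559 + 40006)*((7674 + 14900) + 2442) = 862489353*(22574 + 2442)/21559 = (862489353/21559)*25016 = 21576033654648/21559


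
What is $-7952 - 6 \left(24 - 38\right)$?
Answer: $-7868$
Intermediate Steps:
$-7952 - 6 \left(24 - 38\right) = -7952 - -84 = -7952 + 84 = -7868$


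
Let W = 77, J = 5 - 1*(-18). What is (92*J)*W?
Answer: 162932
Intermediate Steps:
J = 23 (J = 5 + 18 = 23)
(92*J)*W = (92*23)*77 = 2116*77 = 162932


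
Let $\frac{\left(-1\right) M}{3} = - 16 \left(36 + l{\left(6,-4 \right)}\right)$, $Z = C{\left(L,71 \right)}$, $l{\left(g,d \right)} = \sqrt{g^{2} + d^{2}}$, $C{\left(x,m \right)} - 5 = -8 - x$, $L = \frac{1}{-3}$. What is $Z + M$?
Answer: $\frac{5176}{3} + 96 \sqrt{13} \approx 2071.5$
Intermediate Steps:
$L = - \frac{1}{3} \approx -0.33333$
$C{\left(x,m \right)} = -3 - x$ ($C{\left(x,m \right)} = 5 - \left(8 + x\right) = -3 - x$)
$l{\left(g,d \right)} = \sqrt{d^{2} + g^{2}}$
$Z = - \frac{8}{3}$ ($Z = -3 - - \frac{1}{3} = -3 + \frac{1}{3} = - \frac{8}{3} \approx -2.6667$)
$M = 1728 + 96 \sqrt{13}$ ($M = - 3 \left(- 16 \left(36 + \sqrt{\left(-4\right)^{2} + 6^{2}}\right)\right) = - 3 \left(- 16 \left(36 + \sqrt{16 + 36}\right)\right) = - 3 \left(- 16 \left(36 + \sqrt{52}\right)\right) = - 3 \left(- 16 \left(36 + 2 \sqrt{13}\right)\right) = - 3 \left(-576 - 32 \sqrt{13}\right) = 1728 + 96 \sqrt{13} \approx 2074.1$)
$Z + M = - \frac{8}{3} + \left(1728 + 96 \sqrt{13}\right) = \frac{5176}{3} + 96 \sqrt{13}$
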